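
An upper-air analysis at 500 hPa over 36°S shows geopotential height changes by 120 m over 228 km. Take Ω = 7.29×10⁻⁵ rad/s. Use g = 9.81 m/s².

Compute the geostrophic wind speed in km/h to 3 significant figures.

217 km/h

Coriolis parameter at 36°S:
f = 2Ω sin φ = 2 × 7.29×10⁻⁵ × sin 36° = 8.57×10⁻⁵ s⁻¹
Height gradient: |∂Z/∂n| = 120 m / 228000 m = 5.26×10⁻⁴
On a pressure surface, geostrophic balance gives V_g = (g/f)|∂Z/∂n|:
V_g = 9.81 × 5.26×10⁻⁴ / 8.57×10⁻⁵ = 60.2 m/s
Converting: 60.2 m/s × 3.6 = 217 km/h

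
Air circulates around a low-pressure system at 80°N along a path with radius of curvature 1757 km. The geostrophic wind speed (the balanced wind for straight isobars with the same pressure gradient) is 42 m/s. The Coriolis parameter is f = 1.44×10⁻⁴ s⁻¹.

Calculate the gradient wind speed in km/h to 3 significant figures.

132 km/h

Around a low, centrifugal force acts outward with Coriolis, so pressure-gradient force balances both:
(1/ρ)|∂P/∂n| = fV + V²/R  →  V² + fR·V − fR·V_g = 0
With fR = 1.44×10⁻⁴ × 1757×10³ m = 253 m/s:
V = [−fR + √((fR)² + 4 fR V_g)]/2 = [−253 + √(253² + 4×253×42)]/2 = 36.7 m/s
Subgeostrophic (V < V_g = 42 m/s), as expected around a low.
Converting: 36.7 m/s × 3.6 = 132 km/h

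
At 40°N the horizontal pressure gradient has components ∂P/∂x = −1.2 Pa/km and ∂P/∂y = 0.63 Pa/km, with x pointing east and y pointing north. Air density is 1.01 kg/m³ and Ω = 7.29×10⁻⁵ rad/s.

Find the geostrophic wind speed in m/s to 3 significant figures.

Coriolis parameter at 40°N:
f = 2Ω sin φ = 2 × 7.29×10⁻⁵ × sin 40° = 9.37×10⁻⁵ s⁻¹
Component geostrophic relations (x east, y north):
u_g = −(1/(fρ)) ∂P/∂y,  v_g = (1/(fρ)) ∂P/∂x
u_g = −(0.63×10⁻³)/(9.37×10⁻⁵ × 1.01) = −6.66 m/s;  v_g = (−1.2×10⁻³)/(9.37×10⁻⁵ × 1.01) = −12.7 m/s
|V_g| = √(u_g² + v_g²) = 14.3 m/s

14.3 m/s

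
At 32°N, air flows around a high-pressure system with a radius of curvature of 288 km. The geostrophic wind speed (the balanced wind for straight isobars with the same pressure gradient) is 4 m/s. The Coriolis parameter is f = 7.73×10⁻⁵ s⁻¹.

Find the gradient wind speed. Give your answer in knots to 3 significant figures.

Around a high, pressure-gradient force acts outward with centrifugal, so Coriolis balances both:
fV = (1/ρ)|∂P/∂n| + V²/R  →  V² − fR·V + fR·V_g = 0
With fR = 7.73×10⁻⁵ × 288×10³ m = 22.3 m/s:
V = [fR − √((fR)² − 4 fR V_g)]/2 = [22.3 − √(22.3² − 4×22.3×4)]/2 = 5.23 m/s
Supergeostrophic (V > V_g = 4 m/s), as expected around a high.
Converting: 5.23 m/s × 1.944 = 10.2 knots

10.2 knots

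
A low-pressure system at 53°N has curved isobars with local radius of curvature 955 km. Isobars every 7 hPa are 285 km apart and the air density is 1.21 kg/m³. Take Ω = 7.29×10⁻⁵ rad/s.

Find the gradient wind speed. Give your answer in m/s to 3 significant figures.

15.3 m/s

Coriolis parameter at 53°N:
f = 2Ω sin φ = 2 × 7.29×10⁻⁵ × sin 53° = 1.16×10⁻⁴ s⁻¹
Pressure gradient: |∂P/∂n| = 700 Pa / 285000 m = 2.46×10⁻³ Pa/m
Geostrophic speed: V_g = |∂P/∂n|/(fρ) = 2.46×10⁻³/(1.16×10⁻⁴ × 1.21) = 17.4 m/s
Around a low, centrifugal force acts outward with Coriolis, so pressure-gradient force balances both:
(1/ρ)|∂P/∂n| = fV + V²/R  →  V² + fR·V − fR·V_g = 0
With fR = 1.16×10⁻⁴ × 955×10³ m = 111 m/s:
V = [−fR + √((fR)² + 4 fR V_g)]/2 = [−111 + √(111² + 4×111×17.4)]/2 = 15.3 m/s
Subgeostrophic (V < V_g = 17.4 m/s), as expected around a low.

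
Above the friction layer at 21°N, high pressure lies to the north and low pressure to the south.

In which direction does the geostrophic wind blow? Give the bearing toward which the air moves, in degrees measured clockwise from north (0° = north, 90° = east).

The pressure-gradient force points toward the south (bearing 180°).
Geostrophic balance: in the Northern Hemisphere the Coriolis force deflects motion to the right, so the geostrophic wind blows 90° to the right of the pressure-gradient force (low pressure on the left).
Rotating 180° by 90° clockwise gives 270° — the wind blows toward the west.

270°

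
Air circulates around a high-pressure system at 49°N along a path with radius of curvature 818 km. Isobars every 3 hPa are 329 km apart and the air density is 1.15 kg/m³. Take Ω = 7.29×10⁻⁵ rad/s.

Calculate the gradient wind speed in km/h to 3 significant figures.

Coriolis parameter at 49°N:
f = 2Ω sin φ = 2 × 7.29×10⁻⁵ × sin 49° = 1.10×10⁻⁴ s⁻¹
Pressure gradient: |∂P/∂n| = 300 Pa / 329000 m = 9.12×10⁻⁴ Pa/m
Geostrophic speed: V_g = |∂P/∂n|/(fρ) = 9.12×10⁻⁴/(1.10×10⁻⁴ × 1.15) = 7.21 m/s
Around a high, pressure-gradient force acts outward with centrifugal, so Coriolis balances both:
fV = (1/ρ)|∂P/∂n| + V²/R  →  V² − fR·V + fR·V_g = 0
With fR = 1.10×10⁻⁴ × 818×10³ m = 90.0 m/s:
V = [fR − √((fR)² − 4 fR V_g)]/2 = [90.0 − √(90.0² − 4×90.0×7.21)]/2 = 7.9 m/s
Supergeostrophic (V > V_g = 7.21 m/s), as expected around a high.
Converting: 7.9 m/s × 3.6 = 28.4 km/h

28.4 km/h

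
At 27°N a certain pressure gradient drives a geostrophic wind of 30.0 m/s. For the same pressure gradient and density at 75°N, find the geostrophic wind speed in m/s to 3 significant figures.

14.1 m/s

With the same pressure gradient and density, V_g ∝ 1/f ∝ 1/sin φ.
V₂ = V₁ · sin φ₁ / sin φ₂ = 30.0 × sin 27° / sin 75°
V₂ = 30.0 × 0.4540/0.9659 = 14.1 m/s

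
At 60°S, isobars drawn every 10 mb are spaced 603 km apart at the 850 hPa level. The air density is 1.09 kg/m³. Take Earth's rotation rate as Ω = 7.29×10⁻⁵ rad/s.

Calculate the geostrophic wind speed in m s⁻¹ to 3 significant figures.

Coriolis parameter at 60°S:
f = 2Ω sin φ = 2 × 7.29×10⁻⁵ × sin 60° = 1.26×10⁻⁴ s⁻¹
Pressure gradient: |∂P/∂n| = 1000 Pa / 603000 m = 1.66×10⁻³ Pa/m
Geostrophic balance (pressure-gradient force = Coriolis force):
V_g = (1/(fρ)) |∂P/∂n| = 1.66×10⁻³ / (1.26×10⁻⁴ × 1.09) = 12.0 m/s

12.0 m s⁻¹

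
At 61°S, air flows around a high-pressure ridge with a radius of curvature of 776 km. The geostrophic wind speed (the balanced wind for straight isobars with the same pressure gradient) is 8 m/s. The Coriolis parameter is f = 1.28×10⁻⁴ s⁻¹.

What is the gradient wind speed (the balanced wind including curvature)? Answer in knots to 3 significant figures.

Around a high, pressure-gradient force acts outward with centrifugal, so Coriolis balances both:
fV = (1/ρ)|∂P/∂n| + V²/R  →  V² − fR·V + fR·V_g = 0
With fR = 1.28×10⁻⁴ × 776×10³ m = 99.3 m/s:
V = [fR − √((fR)² − 4 fR V_g)]/2 = [99.3 − √(99.3² − 4×99.3×8)]/2 = 8.78 m/s
Supergeostrophic (V > V_g = 8 m/s), as expected around a high.
Converting: 8.78 m/s × 1.944 = 17.1 knots

17.1 knots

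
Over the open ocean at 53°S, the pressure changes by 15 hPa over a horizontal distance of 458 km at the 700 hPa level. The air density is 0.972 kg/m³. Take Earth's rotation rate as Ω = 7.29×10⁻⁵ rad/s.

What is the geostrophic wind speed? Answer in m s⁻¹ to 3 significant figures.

28.9 m s⁻¹

Coriolis parameter at 53°S:
f = 2Ω sin φ = 2 × 7.29×10⁻⁵ × sin 53° = 1.16×10⁻⁴ s⁻¹
Pressure gradient: |∂P/∂n| = 1500 Pa / 458000 m = 3.28×10⁻³ Pa/m
Geostrophic balance (pressure-gradient force = Coriolis force):
V_g = (1/(fρ)) |∂P/∂n| = 3.28×10⁻³ / (1.16×10⁻⁴ × 0.972) = 28.9 m/s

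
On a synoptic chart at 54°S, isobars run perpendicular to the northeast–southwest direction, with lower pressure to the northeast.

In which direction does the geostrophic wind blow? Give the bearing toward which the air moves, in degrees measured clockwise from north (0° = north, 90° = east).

315°

The pressure-gradient force points toward the northeast (bearing 045°).
Geostrophic balance: in the Southern Hemisphere the Coriolis force deflects motion to the left, so the geostrophic wind blows 90° to the left of the pressure-gradient force (low pressure on the right).
Rotating 045° by 90° counterclockwise gives 315° — the wind blows toward the northwest.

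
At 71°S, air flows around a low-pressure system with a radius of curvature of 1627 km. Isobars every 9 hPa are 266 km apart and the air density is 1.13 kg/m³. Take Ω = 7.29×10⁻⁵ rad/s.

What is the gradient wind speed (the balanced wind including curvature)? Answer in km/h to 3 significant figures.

71.8 km/h

Coriolis parameter at 71°S:
f = 2Ω sin φ = 2 × 7.29×10⁻⁵ × sin 71° = 1.38×10⁻⁴ s⁻¹
Pressure gradient: |∂P/∂n| = 900 Pa / 266000 m = 3.38×10⁻³ Pa/m
Geostrophic speed: V_g = |∂P/∂n|/(fρ) = 3.38×10⁻³/(1.38×10⁻⁴ × 1.13) = 21.7 m/s
Around a low, centrifugal force acts outward with Coriolis, so pressure-gradient force balances both:
(1/ρ)|∂P/∂n| = fV + V²/R  →  V² + fR·V − fR·V_g = 0
With fR = 1.38×10⁻⁴ × 1627×10³ m = 224 m/s:
V = [−fR + √((fR)² + 4 fR V_g)]/2 = [−224 + √(224² + 4×224×21.7)]/2 = 19.9 m/s
Subgeostrophic (V < V_g = 21.7 m/s), as expected around a low.
Converting: 19.9 m/s × 3.6 = 71.8 km/h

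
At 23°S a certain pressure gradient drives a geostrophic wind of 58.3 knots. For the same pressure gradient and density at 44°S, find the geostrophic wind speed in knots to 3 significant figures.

With the same pressure gradient and density, V_g ∝ 1/f ∝ 1/sin φ.
V₂ = V₁ · sin φ₁ / sin φ₂ = 58.3 × sin 23° / sin 44°
V₂ = 58.3 × 0.3907/0.6947 = 32.8 knots

32.8 knots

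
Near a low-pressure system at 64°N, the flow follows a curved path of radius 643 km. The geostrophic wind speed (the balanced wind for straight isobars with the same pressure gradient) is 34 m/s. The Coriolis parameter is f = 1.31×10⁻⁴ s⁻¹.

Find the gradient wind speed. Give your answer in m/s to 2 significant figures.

Around a low, centrifugal force acts outward with Coriolis, so pressure-gradient force balances both:
(1/ρ)|∂P/∂n| = fV + V²/R  →  V² + fR·V − fR·V_g = 0
With fR = 1.31×10⁻⁴ × 643×10³ m = 84.2 m/s:
V = [−fR + √((fR)² + 4 fR V_g)]/2 = [−84.2 + √(84.2² + 4×84.2×34)]/2 = 26 m/s
Subgeostrophic (V < V_g = 34 m/s), as expected around a low.

26 m/s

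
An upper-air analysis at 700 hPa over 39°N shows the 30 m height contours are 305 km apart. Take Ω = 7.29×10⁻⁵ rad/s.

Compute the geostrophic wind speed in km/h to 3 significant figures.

Coriolis parameter at 39°N:
f = 2Ω sin φ = 2 × 7.29×10⁻⁵ × sin 39° = 9.18×10⁻⁵ s⁻¹
Height gradient: |∂Z/∂n| = 30 m / 305000 m = 9.84×10⁻⁵
On a pressure surface, geostrophic balance gives V_g = (g/f)|∂Z/∂n|:
V_g = 9.81 × 9.84×10⁻⁵ / 9.18×10⁻⁵ = 10.5 m/s
Converting: 10.5 m/s × 3.6 = 37.9 km/h

37.9 km/h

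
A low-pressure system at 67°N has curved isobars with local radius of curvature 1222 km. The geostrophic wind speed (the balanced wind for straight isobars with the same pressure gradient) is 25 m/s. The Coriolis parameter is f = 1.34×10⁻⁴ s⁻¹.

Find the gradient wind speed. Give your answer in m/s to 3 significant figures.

22.0 m/s

Around a low, centrifugal force acts outward with Coriolis, so pressure-gradient force balances both:
(1/ρ)|∂P/∂n| = fV + V²/R  →  V² + fR·V − fR·V_g = 0
With fR = 1.34×10⁻⁴ × 1222×10³ m = 164 m/s:
V = [−fR + √((fR)² + 4 fR V_g)]/2 = [−164 + √(164² + 4×164×25)]/2 = 22 m/s
Subgeostrophic (V < V_g = 25 m/s), as expected around a low.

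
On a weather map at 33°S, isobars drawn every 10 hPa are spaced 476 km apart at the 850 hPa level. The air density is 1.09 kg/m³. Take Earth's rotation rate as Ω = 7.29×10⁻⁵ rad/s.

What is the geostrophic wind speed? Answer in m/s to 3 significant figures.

24.3 m/s

Coriolis parameter at 33°S:
f = 2Ω sin φ = 2 × 7.29×10⁻⁵ × sin 33° = 7.94×10⁻⁵ s⁻¹
Pressure gradient: |∂P/∂n| = 1000 Pa / 476000 m = 2.10×10⁻³ Pa/m
Geostrophic balance (pressure-gradient force = Coriolis force):
V_g = (1/(fρ)) |∂P/∂n| = 2.10×10⁻³ / (7.94×10⁻⁵ × 1.09) = 24.3 m/s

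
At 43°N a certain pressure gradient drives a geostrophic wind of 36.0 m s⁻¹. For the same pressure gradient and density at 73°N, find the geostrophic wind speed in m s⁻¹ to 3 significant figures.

With the same pressure gradient and density, V_g ∝ 1/f ∝ 1/sin φ.
V₂ = V₁ · sin φ₁ / sin φ₂ = 36.0 × sin 43° / sin 73°
V₂ = 36.0 × 0.6820/0.9563 = 25.7 m s⁻¹

25.7 m s⁻¹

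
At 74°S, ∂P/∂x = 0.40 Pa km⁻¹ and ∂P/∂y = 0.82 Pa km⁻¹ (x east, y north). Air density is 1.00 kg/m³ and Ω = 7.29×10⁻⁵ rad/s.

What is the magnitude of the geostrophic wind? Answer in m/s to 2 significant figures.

6.5 m/s

Coriolis parameter at 74°S:
f = 2Ω sin φ = 2 × 7.29×10⁻⁵ × sin 74° = 1.40×10⁻⁴ s⁻¹
In the Southern Hemisphere f is negative: f = −1.40×10⁻⁴ s⁻¹.
Component geostrophic relations (x east, y north):
u_g = −(1/(fρ)) ∂P/∂y,  v_g = (1/(fρ)) ∂P/∂x
u_g = −(0.82×10⁻³)/(−1.40×10⁻⁴ × 1.00) = 5.85 m/s;  v_g = (0.40×10⁻³)/(−1.40×10⁻⁴ × 1.00) = −2.85 m/s
|V_g| = √(u_g² + v_g²) = 6.51 m/s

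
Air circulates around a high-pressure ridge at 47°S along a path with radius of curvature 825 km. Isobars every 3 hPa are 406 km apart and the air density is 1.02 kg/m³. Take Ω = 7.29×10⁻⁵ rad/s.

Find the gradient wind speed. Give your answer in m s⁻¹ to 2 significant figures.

7.4 m s⁻¹

Coriolis parameter at 47°S:
f = 2Ω sin φ = 2 × 7.29×10⁻⁵ × sin 47° = 1.07×10⁻⁴ s⁻¹
Pressure gradient: |∂P/∂n| = 300 Pa / 406000 m = 7.39×10⁻⁴ Pa/m
Geostrophic speed: V_g = |∂P/∂n|/(fρ) = 7.39×10⁻⁴/(1.07×10⁻⁴ × 1.02) = 6.79 m/s
Around a high, pressure-gradient force acts outward with centrifugal, so Coriolis balances both:
fV = (1/ρ)|∂P/∂n| + V²/R  →  V² − fR·V + fR·V_g = 0
With fR = 1.07×10⁻⁴ × 825×10³ m = 88.0 m/s:
V = [fR − √((fR)² − 4 fR V_g)]/2 = [88.0 − √(88.0² − 4×88.0×6.79)]/2 = 7.42 m/s
Supergeostrophic (V > V_g = 6.79 m/s), as expected around a high.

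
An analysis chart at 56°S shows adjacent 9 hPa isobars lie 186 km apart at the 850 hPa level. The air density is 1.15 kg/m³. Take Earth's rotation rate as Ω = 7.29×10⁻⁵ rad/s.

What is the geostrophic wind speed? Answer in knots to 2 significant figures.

Coriolis parameter at 56°S:
f = 2Ω sin φ = 2 × 7.29×10⁻⁵ × sin 56° = 1.21×10⁻⁴ s⁻¹
Pressure gradient: |∂P/∂n| = 900 Pa / 186000 m = 4.84×10⁻³ Pa/m
Geostrophic balance (pressure-gradient force = Coriolis force):
V_g = (1/(fρ)) |∂P/∂n| = 4.84×10⁻³ / (1.21×10⁻⁴ × 1.15) = 34.8 m/s
Converting: 34.8 m/s × 1.944 = 68 knots

68 knots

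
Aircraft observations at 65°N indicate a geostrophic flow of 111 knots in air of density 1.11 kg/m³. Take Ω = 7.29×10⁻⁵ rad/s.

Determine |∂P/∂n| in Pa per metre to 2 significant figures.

Coriolis parameter at 65°N:
f = 2Ω sin φ = 2 × 7.29×10⁻⁵ × sin 65° = 1.32×10⁻⁴ s⁻¹
Wind speed in SI: 111 knots = 57.1 m/s
Geostrophic balance rearranged: |∂P/∂n| = f ρ V_g
|∂P/∂n| = 1.32×10⁻⁴ × 1.11 × 57.1 = 8.38×10⁻³ Pa/m

8.4×10⁻³ Pa/m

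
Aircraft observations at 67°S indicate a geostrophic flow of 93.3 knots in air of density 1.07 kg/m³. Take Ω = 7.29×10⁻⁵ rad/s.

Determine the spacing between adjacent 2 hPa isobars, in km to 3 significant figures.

Coriolis parameter at 67°S:
f = 2Ω sin φ = 2 × 7.29×10⁻⁵ × sin 67° = 1.34×10⁻⁴ s⁻¹
Wind speed in SI: 93.3 knots = 48.0 m/s
Geostrophic balance rearranged: |∂P/∂n| = f ρ V_g
|∂P/∂n| = 1.34×10⁻⁴ × 1.07 × 48.0 = 6.89×10⁻³ Pa/m
Isobar spacing: Δn = ΔP/|∂P/∂n| = 200 Pa / 6.89×10⁻³ Pa/m = 29016 m ≈ 29.0 km

29.0 km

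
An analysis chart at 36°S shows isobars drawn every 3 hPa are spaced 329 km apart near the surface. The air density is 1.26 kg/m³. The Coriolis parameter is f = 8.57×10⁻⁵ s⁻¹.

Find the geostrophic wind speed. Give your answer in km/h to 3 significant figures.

30.4 km/h

Pressure gradient: |∂P/∂n| = 300 Pa / 329000 m = 9.12×10⁻⁴ Pa/m
Geostrophic balance (pressure-gradient force = Coriolis force):
V_g = (1/(fρ)) |∂P/∂n| = 9.12×10⁻⁴ / (8.57×10⁻⁵ × 1.26) = 8.44 m/s
Converting: 8.44 m/s × 3.6 = 30.4 km/h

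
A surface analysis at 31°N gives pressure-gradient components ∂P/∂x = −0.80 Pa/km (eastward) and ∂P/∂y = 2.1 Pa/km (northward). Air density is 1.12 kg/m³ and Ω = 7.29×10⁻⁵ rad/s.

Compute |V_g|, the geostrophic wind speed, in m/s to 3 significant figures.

26.7 m/s

Coriolis parameter at 31°N:
f = 2Ω sin φ = 2 × 7.29×10⁻⁵ × sin 31° = 7.51×10⁻⁵ s⁻¹
Component geostrophic relations (x east, y north):
u_g = −(1/(fρ)) ∂P/∂y,  v_g = (1/(fρ)) ∂P/∂x
u_g = −(2.1×10⁻³)/(7.51×10⁻⁵ × 1.12) = −25.0 m/s;  v_g = (−0.80×10⁻³)/(7.51×10⁻⁵ × 1.12) = −9.51 m/s
|V_g| = √(u_g² + v_g²) = 26.7 m/s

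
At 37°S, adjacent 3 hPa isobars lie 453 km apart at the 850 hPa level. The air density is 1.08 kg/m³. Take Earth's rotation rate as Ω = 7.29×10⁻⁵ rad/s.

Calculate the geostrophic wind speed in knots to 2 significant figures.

14 knots

Coriolis parameter at 37°S:
f = 2Ω sin φ = 2 × 7.29×10⁻⁵ × sin 37° = 8.77×10⁻⁵ s⁻¹
Pressure gradient: |∂P/∂n| = 300 Pa / 453000 m = 6.62×10⁻⁴ Pa/m
Geostrophic balance (pressure-gradient force = Coriolis force):
V_g = (1/(fρ)) |∂P/∂n| = 6.62×10⁻⁴ / (8.77×10⁻⁵ × 1.08) = 6.99 m/s
Converting: 6.99 m/s × 1.944 = 14 knots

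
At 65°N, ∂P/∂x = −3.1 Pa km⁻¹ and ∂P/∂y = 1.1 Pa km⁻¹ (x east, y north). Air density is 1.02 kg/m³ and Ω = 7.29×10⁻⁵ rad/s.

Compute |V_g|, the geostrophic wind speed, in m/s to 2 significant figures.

24 m/s

Coriolis parameter at 65°N:
f = 2Ω sin φ = 2 × 7.29×10⁻⁵ × sin 65° = 1.32×10⁻⁴ s⁻¹
Component geostrophic relations (x east, y north):
u_g = −(1/(fρ)) ∂P/∂y,  v_g = (1/(fρ)) ∂P/∂x
u_g = −(1.1×10⁻³)/(1.32×10⁻⁴ × 1.02) = −8.16 m/s;  v_g = (−3.1×10⁻³)/(1.32×10⁻⁴ × 1.02) = −23.0 m/s
|V_g| = √(u_g² + v_g²) = 24.4 m/s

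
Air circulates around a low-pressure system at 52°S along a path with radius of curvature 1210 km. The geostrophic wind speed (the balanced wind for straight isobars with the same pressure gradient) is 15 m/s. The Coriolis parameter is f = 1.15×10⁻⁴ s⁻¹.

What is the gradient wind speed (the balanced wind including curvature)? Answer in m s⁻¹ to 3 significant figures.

13.7 m s⁻¹

Around a low, centrifugal force acts outward with Coriolis, so pressure-gradient force balances both:
(1/ρ)|∂P/∂n| = fV + V²/R  →  V² + fR·V − fR·V_g = 0
With fR = 1.15×10⁻⁴ × 1210×10³ m = 139 m/s:
V = [−fR + √((fR)² + 4 fR V_g)]/2 = [−139 + √(139² + 4×139×15)]/2 = 13.7 m/s
Subgeostrophic (V < V_g = 15 m/s), as expected around a low.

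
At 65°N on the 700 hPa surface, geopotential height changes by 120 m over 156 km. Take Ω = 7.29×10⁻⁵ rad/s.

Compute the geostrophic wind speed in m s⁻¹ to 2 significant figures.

Coriolis parameter at 65°N:
f = 2Ω sin φ = 2 × 7.29×10⁻⁵ × sin 65° = 1.32×10⁻⁴ s⁻¹
Height gradient: |∂Z/∂n| = 120 m / 156000 m = 7.69×10⁻⁴
On a pressure surface, geostrophic balance gives V_g = (g/f)|∂Z/∂n|:
V_g = 9.81 × 7.69×10⁻⁴ / 1.32×10⁻⁴ = 57.1 m/s

57 m s⁻¹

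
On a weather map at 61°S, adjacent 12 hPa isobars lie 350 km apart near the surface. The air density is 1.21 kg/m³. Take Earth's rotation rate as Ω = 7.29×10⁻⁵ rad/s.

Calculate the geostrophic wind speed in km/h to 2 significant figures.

Coriolis parameter at 61°S:
f = 2Ω sin φ = 2 × 7.29×10⁻⁵ × sin 61° = 1.28×10⁻⁴ s⁻¹
Pressure gradient: |∂P/∂n| = 1200 Pa / 350000 m = 3.43×10⁻³ Pa/m
Geostrophic balance (pressure-gradient force = Coriolis force):
V_g = (1/(fρ)) |∂P/∂n| = 3.43×10⁻³ / (1.28×10⁻⁴ × 1.21) = 22.2 m/s
Converting: 22.2 m/s × 3.6 = 80 km/h

80 km/h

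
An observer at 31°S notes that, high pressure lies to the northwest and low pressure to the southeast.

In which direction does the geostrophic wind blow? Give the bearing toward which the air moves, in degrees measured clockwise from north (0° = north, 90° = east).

The pressure-gradient force points toward the southeast (bearing 135°).
Geostrophic balance: in the Southern Hemisphere the Coriolis force deflects motion to the left, so the geostrophic wind blows 90° to the left of the pressure-gradient force (low pressure on the right).
Rotating 135° by 90° counterclockwise gives 045° — the wind blows toward the northeast.

045°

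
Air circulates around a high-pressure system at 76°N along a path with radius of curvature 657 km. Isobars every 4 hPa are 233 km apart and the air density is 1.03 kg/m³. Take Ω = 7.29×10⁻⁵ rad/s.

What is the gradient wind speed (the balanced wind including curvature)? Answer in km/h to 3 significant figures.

Coriolis parameter at 76°N:
f = 2Ω sin φ = 2 × 7.29×10⁻⁵ × sin 76° = 1.41×10⁻⁴ s⁻¹
Pressure gradient: |∂P/∂n| = 400 Pa / 233000 m = 1.72×10⁻³ Pa/m
Geostrophic speed: V_g = |∂P/∂n|/(fρ) = 1.72×10⁻³/(1.41×10⁻⁴ × 1.03) = 11.8 m/s
Around a high, pressure-gradient force acts outward with centrifugal, so Coriolis balances both:
fV = (1/ρ)|∂P/∂n| + V²/R  →  V² − fR·V + fR·V_g = 0
With fR = 1.41×10⁻⁴ × 657×10³ m = 92.9 m/s:
V = [fR − √((fR)² − 4 fR V_g)]/2 = [92.9 − √(92.9² − 4×92.9×11.8)]/2 = 13.8 m/s
Supergeostrophic (V > V_g = 11.8 m/s), as expected around a high.
Converting: 13.8 m/s × 3.6 = 49.8 km/h

49.8 km/h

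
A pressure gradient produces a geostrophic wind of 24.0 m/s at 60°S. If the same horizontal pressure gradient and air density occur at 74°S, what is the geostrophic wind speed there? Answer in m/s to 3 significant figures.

21.6 m/s

With the same pressure gradient and density, V_g ∝ 1/f ∝ 1/sin φ.
V₂ = V₁ · sin φ₁ / sin φ₂ = 24.0 × sin 60° / sin 74°
V₂ = 24.0 × 0.8660/0.9613 = 21.6 m/s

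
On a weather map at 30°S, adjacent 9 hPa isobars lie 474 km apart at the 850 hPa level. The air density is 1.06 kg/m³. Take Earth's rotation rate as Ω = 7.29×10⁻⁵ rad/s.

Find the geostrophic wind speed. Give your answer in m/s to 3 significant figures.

Coriolis parameter at 30°S:
f = 2Ω sin φ = 2 × 7.29×10⁻⁵ × sin 30° = 7.29×10⁻⁵ s⁻¹
Pressure gradient: |∂P/∂n| = 900 Pa / 474000 m = 1.90×10⁻³ Pa/m
Geostrophic balance (pressure-gradient force = Coriolis force):
V_g = (1/(fρ)) |∂P/∂n| = 1.90×10⁻³ / (7.29×10⁻⁵ × 1.06) = 24.6 m/s

24.6 m/s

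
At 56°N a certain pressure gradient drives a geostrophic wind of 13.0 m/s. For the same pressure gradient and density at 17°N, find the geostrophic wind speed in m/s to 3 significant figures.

36.9 m/s

With the same pressure gradient and density, V_g ∝ 1/f ∝ 1/sin φ.
V₂ = V₁ · sin φ₁ / sin φ₂ = 13.0 × sin 56° / sin 17°
V₂ = 13.0 × 0.8290/0.2924 = 36.9 m/s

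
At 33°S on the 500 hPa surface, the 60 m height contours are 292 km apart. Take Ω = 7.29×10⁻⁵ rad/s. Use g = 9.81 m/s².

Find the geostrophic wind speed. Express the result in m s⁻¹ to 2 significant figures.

25 m s⁻¹

Coriolis parameter at 33°S:
f = 2Ω sin φ = 2 × 7.29×10⁻⁵ × sin 33° = 7.94×10⁻⁵ s⁻¹
Height gradient: |∂Z/∂n| = 60 m / 292000 m = 2.05×10⁻⁴
On a pressure surface, geostrophic balance gives V_g = (g/f)|∂Z/∂n|:
V_g = 9.81 × 2.05×10⁻⁴ / 7.94×10⁻⁵ = 25.4 m/s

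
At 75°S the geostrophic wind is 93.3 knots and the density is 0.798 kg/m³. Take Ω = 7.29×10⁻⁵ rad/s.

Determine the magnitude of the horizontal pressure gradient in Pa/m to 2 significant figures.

Coriolis parameter at 75°S:
f = 2Ω sin φ = 2 × 7.29×10⁻⁵ × sin 75° = 1.41×10⁻⁴ s⁻¹
Wind speed in SI: 93.3 knots = 48.0 m/s
Geostrophic balance rearranged: |∂P/∂n| = f ρ V_g
|∂P/∂n| = 1.41×10⁻⁴ × 0.798 × 48.0 = 5.39×10⁻³ Pa/m

5.4×10⁻³ Pa/m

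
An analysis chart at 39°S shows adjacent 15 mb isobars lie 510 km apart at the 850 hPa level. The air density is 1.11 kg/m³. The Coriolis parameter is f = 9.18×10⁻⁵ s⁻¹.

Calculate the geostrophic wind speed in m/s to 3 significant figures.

Pressure gradient: |∂P/∂n| = 1500 Pa / 510000 m = 2.94×10⁻³ Pa/m
Geostrophic balance (pressure-gradient force = Coriolis force):
V_g = (1/(fρ)) |∂P/∂n| = 2.94×10⁻³ / (9.18×10⁻⁵ × 1.11) = 28.9 m/s

28.9 m/s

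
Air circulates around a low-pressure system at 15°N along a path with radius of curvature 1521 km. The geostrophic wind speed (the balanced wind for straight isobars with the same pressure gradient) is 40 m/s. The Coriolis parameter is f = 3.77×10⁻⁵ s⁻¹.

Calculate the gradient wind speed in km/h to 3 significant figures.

97.7 km/h

Around a low, centrifugal force acts outward with Coriolis, so pressure-gradient force balances both:
(1/ρ)|∂P/∂n| = fV + V²/R  →  V² + fR·V − fR·V_g = 0
With fR = 3.77×10⁻⁵ × 1521×10³ m = 57.3 m/s:
V = [−fR + √((fR)² + 4 fR V_g)]/2 = [−57.3 + √(57.3² + 4×57.3×40)]/2 = 27.1 m/s
Subgeostrophic (V < V_g = 40 m/s), as expected around a low.
Converting: 27.1 m/s × 3.6 = 97.7 km/h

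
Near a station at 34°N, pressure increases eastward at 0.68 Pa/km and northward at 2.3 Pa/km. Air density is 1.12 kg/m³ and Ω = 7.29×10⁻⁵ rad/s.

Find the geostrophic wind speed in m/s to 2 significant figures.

Coriolis parameter at 34°N:
f = 2Ω sin φ = 2 × 7.29×10⁻⁵ × sin 34° = 8.15×10⁻⁵ s⁻¹
Component geostrophic relations (x east, y north):
u_g = −(1/(fρ)) ∂P/∂y,  v_g = (1/(fρ)) ∂P/∂x
u_g = −(2.3×10⁻³)/(8.15×10⁻⁵ × 1.12) = −25.2 m/s;  v_g = (0.68×10⁻³)/(8.15×10⁻⁵ × 1.12) = 7.45 m/s
|V_g| = √(u_g² + v_g²) = 26.3 m/s

26 m/s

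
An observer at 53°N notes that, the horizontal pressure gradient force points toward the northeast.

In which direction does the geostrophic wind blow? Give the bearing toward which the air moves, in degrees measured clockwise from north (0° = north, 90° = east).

135°

The pressure-gradient force points toward the northeast (bearing 045°).
Geostrophic balance: in the Northern Hemisphere the Coriolis force deflects motion to the right, so the geostrophic wind blows 90° to the right of the pressure-gradient force (low pressure on the left).
Rotating 045° by 90° clockwise gives 135° — the wind blows toward the southeast.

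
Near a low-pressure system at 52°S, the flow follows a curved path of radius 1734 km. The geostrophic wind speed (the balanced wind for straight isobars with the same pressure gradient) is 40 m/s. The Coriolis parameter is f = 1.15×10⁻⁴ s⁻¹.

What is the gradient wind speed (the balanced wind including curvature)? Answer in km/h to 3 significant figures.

123 km/h

Around a low, centrifugal force acts outward with Coriolis, so pressure-gradient force balances both:
(1/ρ)|∂P/∂n| = fV + V²/R  →  V² + fR·V − fR·V_g = 0
With fR = 1.15×10⁻⁴ × 1734×10³ m = 199 m/s:
V = [−fR + √((fR)² + 4 fR V_g)]/2 = [−199 + √(199² + 4×199×40)]/2 = 34.2 m/s
Subgeostrophic (V < V_g = 40 m/s), as expected around a low.
Converting: 34.2 m/s × 3.6 = 123 km/h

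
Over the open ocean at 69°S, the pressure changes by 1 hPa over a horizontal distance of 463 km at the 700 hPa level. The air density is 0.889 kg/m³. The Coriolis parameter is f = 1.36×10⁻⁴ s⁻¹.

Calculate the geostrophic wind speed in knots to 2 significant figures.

Pressure gradient: |∂P/∂n| = 100 Pa / 463000 m = 2.16×10⁻⁴ Pa/m
Geostrophic balance (pressure-gradient force = Coriolis force):
V_g = (1/(fρ)) |∂P/∂n| = 2.16×10⁻⁴ / (1.36×10⁻⁴ × 0.889) = 1.79 m/s
Converting: 1.79 m/s × 1.944 = 3.5 knots

3.5 knots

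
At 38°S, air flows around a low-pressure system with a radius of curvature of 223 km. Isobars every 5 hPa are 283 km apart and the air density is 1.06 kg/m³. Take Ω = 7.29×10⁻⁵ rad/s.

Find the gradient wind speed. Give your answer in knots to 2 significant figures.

23 knots

Coriolis parameter at 38°S:
f = 2Ω sin φ = 2 × 7.29×10⁻⁵ × sin 38° = 8.98×10⁻⁵ s⁻¹
Pressure gradient: |∂P/∂n| = 500 Pa / 283000 m = 1.77×10⁻³ Pa/m
Geostrophic speed: V_g = |∂P/∂n|/(fρ) = 1.77×10⁻³/(8.98×10⁻⁵ × 1.06) = 18.6 m/s
Around a low, centrifugal force acts outward with Coriolis, so pressure-gradient force balances both:
(1/ρ)|∂P/∂n| = fV + V²/R  →  V² + fR·V − fR·V_g = 0
With fR = 8.98×10⁻⁵ × 223×10³ m = 20.0 m/s:
V = [−fR + √((fR)² + 4 fR V_g)]/2 = [−20.0 + √(20.0² + 4×20.0×18.6)]/2 = 11.7 m/s
Subgeostrophic (V < V_g = 18.6 m/s), as expected around a low.
Converting: 11.7 m/s × 1.944 = 23 knots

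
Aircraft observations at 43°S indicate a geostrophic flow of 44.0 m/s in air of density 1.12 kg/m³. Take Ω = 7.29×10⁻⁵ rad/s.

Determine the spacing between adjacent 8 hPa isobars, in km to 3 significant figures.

163 km

Coriolis parameter at 43°S:
f = 2Ω sin φ = 2 × 7.29×10⁻⁵ × sin 43° = 9.94×10⁻⁵ s⁻¹
Geostrophic balance rearranged: |∂P/∂n| = f ρ V_g
|∂P/∂n| = 9.94×10⁻⁵ × 1.12 × 44.0 = 4.90×10⁻³ Pa/m
Isobar spacing: Δn = ΔP/|∂P/∂n| = 800 Pa / 4.90×10⁻³ Pa/m = 163259 m ≈ 163 km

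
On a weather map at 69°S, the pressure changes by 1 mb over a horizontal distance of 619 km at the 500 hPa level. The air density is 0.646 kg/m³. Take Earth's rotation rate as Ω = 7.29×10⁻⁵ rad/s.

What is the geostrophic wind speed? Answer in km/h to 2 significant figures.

Coriolis parameter at 69°S:
f = 2Ω sin φ = 2 × 7.29×10⁻⁵ × sin 69° = 1.36×10⁻⁴ s⁻¹
Pressure gradient: |∂P/∂n| = 100 Pa / 619000 m = 1.62×10⁻⁴ Pa/m
Geostrophic balance (pressure-gradient force = Coriolis force):
V_g = (1/(fρ)) |∂P/∂n| = 1.62×10⁻⁴ / (1.36×10⁻⁴ × 0.646) = 1.84 m/s
Converting: 1.84 m/s × 3.6 = 6.6 km/h

6.6 km/h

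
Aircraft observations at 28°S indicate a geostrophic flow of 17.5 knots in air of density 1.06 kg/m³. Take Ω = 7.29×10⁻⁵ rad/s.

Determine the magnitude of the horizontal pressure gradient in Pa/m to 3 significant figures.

Coriolis parameter at 28°S:
f = 2Ω sin φ = 2 × 7.29×10⁻⁵ × sin 28° = 6.84×10⁻⁵ s⁻¹
Wind speed in SI: 17.5 knots = 9.00 m/s
Geostrophic balance rearranged: |∂P/∂n| = f ρ V_g
|∂P/∂n| = 6.84×10⁻⁵ × 1.06 × 9.00 = 6.53×10⁻⁴ Pa/m

6.53×10⁻⁴ Pa/m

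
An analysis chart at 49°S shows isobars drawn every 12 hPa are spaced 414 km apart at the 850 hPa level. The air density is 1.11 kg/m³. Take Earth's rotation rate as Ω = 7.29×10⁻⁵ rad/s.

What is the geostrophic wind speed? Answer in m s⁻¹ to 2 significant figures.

24 m s⁻¹

Coriolis parameter at 49°S:
f = 2Ω sin φ = 2 × 7.29×10⁻⁵ × sin 49° = 1.10×10⁻⁴ s⁻¹
Pressure gradient: |∂P/∂n| = 1200 Pa / 414000 m = 2.90×10⁻³ Pa/m
Geostrophic balance (pressure-gradient force = Coriolis force):
V_g = (1/(fρ)) |∂P/∂n| = 2.90×10⁻³ / (1.10×10⁻⁴ × 1.11) = 23.7 m/s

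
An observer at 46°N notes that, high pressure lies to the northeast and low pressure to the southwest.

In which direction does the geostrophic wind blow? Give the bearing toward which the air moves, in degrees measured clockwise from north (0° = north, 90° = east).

The pressure-gradient force points toward the southwest (bearing 225°).
Geostrophic balance: in the Northern Hemisphere the Coriolis force deflects motion to the right, so the geostrophic wind blows 90° to the right of the pressure-gradient force (low pressure on the left).
Rotating 225° by 90° clockwise gives 315° — the wind blows toward the northwest.

315°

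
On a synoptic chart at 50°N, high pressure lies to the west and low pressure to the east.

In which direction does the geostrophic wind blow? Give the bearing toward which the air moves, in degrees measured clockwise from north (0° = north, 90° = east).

180°

The pressure-gradient force points toward the east (bearing 090°).
Geostrophic balance: in the Northern Hemisphere the Coriolis force deflects motion to the right, so the geostrophic wind blows 90° to the right of the pressure-gradient force (low pressure on the left).
Rotating 090° by 90° clockwise gives 180° — the wind blows toward the south.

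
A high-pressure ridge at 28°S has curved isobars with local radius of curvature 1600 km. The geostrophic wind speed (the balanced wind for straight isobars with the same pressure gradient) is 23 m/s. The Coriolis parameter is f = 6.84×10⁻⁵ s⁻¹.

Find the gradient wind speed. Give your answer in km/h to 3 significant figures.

Around a high, pressure-gradient force acts outward with centrifugal, so Coriolis balances both:
fV = (1/ρ)|∂P/∂n| + V²/R  →  V² − fR·V + fR·V_g = 0
With fR = 6.84×10⁻⁵ × 1600×10³ m = 109 m/s:
V = [fR − √((fR)² − 4 fR V_g)]/2 = [109 − √(109² − 4×109×23)]/2 = 32.9 m/s
Supergeostrophic (V > V_g = 23 m/s), as expected around a high.
Converting: 32.9 m/s × 3.6 = 118 km/h

118 km/h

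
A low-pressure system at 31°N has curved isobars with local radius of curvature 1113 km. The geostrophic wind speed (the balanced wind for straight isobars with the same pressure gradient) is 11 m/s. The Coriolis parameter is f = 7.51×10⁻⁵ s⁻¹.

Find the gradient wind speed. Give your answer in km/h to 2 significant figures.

35 km/h

Around a low, centrifugal force acts outward with Coriolis, so pressure-gradient force balances both:
(1/ρ)|∂P/∂n| = fV + V²/R  →  V² + fR·V − fR·V_g = 0
With fR = 7.51×10⁻⁵ × 1113×10³ m = 83.6 m/s:
V = [−fR + √((fR)² + 4 fR V_g)]/2 = [−83.6 + √(83.6² + 4×83.6×11)]/2 = 9.84 m/s
Subgeostrophic (V < V_g = 11 m/s), as expected around a low.
Converting: 9.84 m/s × 3.6 = 35 km/h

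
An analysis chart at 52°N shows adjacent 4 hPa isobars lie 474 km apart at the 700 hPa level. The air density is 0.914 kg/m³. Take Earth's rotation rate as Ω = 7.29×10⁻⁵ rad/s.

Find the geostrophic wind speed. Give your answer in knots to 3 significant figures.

Coriolis parameter at 52°N:
f = 2Ω sin φ = 2 × 7.29×10⁻⁵ × sin 52° = 1.15×10⁻⁴ s⁻¹
Pressure gradient: |∂P/∂n| = 400 Pa / 474000 m = 8.44×10⁻⁴ Pa/m
Geostrophic balance (pressure-gradient force = Coriolis force):
V_g = (1/(fρ)) |∂P/∂n| = 8.44×10⁻⁴ / (1.15×10⁻⁴ × 0.914) = 8.04 m/s
Converting: 8.04 m/s × 1.944 = 15.6 knots

15.6 knots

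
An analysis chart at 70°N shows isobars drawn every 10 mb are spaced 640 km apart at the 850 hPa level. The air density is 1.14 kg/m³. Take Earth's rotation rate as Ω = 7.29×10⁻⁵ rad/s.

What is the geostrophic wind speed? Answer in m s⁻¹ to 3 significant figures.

Coriolis parameter at 70°N:
f = 2Ω sin φ = 2 × 7.29×10⁻⁵ × sin 70° = 1.37×10⁻⁴ s⁻¹
Pressure gradient: |∂P/∂n| = 1000 Pa / 640000 m = 1.56×10⁻³ Pa/m
Geostrophic balance (pressure-gradient force = Coriolis force):
V_g = (1/(fρ)) |∂P/∂n| = 1.56×10⁻³ / (1.37×10⁻⁴ × 1.14) = 10.0 m/s

10.0 m s⁻¹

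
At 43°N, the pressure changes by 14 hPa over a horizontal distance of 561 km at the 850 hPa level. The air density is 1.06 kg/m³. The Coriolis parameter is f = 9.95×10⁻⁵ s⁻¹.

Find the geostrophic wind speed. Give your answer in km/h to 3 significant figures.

Pressure gradient: |∂P/∂n| = 1400 Pa / 561000 m = 2.50×10⁻³ Pa/m
Geostrophic balance (pressure-gradient force = Coriolis force):
V_g = (1/(fρ)) |∂P/∂n| = 2.50×10⁻³ / (9.95×10⁻⁵ × 1.06) = 23.7 m/s
Converting: 23.7 m/s × 3.6 = 85.2 km/h

85.2 km/h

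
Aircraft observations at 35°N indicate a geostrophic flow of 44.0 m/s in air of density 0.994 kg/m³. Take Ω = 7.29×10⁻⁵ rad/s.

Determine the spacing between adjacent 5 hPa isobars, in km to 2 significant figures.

Coriolis parameter at 35°N:
f = 2Ω sin φ = 2 × 7.29×10⁻⁵ × sin 35° = 8.36×10⁻⁵ s⁻¹
Geostrophic balance rearranged: |∂P/∂n| = f ρ V_g
|∂P/∂n| = 8.36×10⁻⁵ × 0.994 × 44.0 = 3.66×10⁻³ Pa/m
Isobar spacing: Δn = ΔP/|∂P/∂n| = 500 Pa / 3.66×10⁻³ Pa/m = 136704 m ≈ 140 km

140 km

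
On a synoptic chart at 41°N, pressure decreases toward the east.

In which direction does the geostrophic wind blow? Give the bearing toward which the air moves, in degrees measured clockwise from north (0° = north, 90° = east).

The pressure-gradient force points toward the east (bearing 090°).
Geostrophic balance: in the Northern Hemisphere the Coriolis force deflects motion to the right, so the geostrophic wind blows 90° to the right of the pressure-gradient force (low pressure on the left).
Rotating 090° by 90° clockwise gives 180° — the wind blows toward the south.

180°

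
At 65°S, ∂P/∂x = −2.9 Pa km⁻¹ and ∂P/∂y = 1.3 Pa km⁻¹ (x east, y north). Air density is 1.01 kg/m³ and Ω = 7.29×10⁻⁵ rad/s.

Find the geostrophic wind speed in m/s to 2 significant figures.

Coriolis parameter at 65°S:
f = 2Ω sin φ = 2 × 7.29×10⁻⁵ × sin 65° = 1.32×10⁻⁴ s⁻¹
In the Southern Hemisphere f is negative: f = −1.32×10⁻⁴ s⁻¹.
Component geostrophic relations (x east, y north):
u_g = −(1/(fρ)) ∂P/∂y,  v_g = (1/(fρ)) ∂P/∂x
u_g = −(1.3×10⁻³)/(−1.32×10⁻⁴ × 1.01) = 9.74 m/s;  v_g = (−2.9×10⁻³)/(−1.32×10⁻⁴ × 1.01) = 21.7 m/s
|V_g| = √(u_g² + v_g²) = 23.8 m/s

24 m/s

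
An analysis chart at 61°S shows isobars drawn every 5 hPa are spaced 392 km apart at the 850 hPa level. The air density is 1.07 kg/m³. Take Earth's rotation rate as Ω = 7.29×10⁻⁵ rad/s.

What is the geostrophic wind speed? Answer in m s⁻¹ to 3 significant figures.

Coriolis parameter at 61°S:
f = 2Ω sin φ = 2 × 7.29×10⁻⁵ × sin 61° = 1.28×10⁻⁴ s⁻¹
Pressure gradient: |∂P/∂n| = 500 Pa / 392000 m = 1.28×10⁻³ Pa/m
Geostrophic balance (pressure-gradient force = Coriolis force):
V_g = (1/(fρ)) |∂P/∂n| = 1.28×10⁻³ / (1.28×10⁻⁴ × 1.07) = 9.35 m/s

9.35 m s⁻¹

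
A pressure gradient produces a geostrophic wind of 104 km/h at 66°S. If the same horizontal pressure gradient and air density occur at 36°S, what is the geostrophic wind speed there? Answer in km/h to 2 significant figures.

160 km/h

With the same pressure gradient and density, V_g ∝ 1/f ∝ 1/sin φ.
V₂ = V₁ · sin φ₁ / sin φ₂ = 104 × sin 66° / sin 36°
V₂ = 104 × 0.9135/0.5878 = 160 km/h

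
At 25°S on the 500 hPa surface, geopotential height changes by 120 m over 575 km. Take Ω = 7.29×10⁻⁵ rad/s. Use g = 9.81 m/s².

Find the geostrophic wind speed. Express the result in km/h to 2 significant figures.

120 km/h

Coriolis parameter at 25°S:
f = 2Ω sin φ = 2 × 7.29×10⁻⁵ × sin 25° = 6.16×10⁻⁵ s⁻¹
Height gradient: |∂Z/∂n| = 120 m / 575000 m = 2.09×10⁻⁴
On a pressure surface, geostrophic balance gives V_g = (g/f)|∂Z/∂n|:
V_g = 9.81 × 2.09×10⁻⁴ / 6.16×10⁻⁵ = 33.2 m/s
Converting: 33.2 m/s × 3.6 = 120 km/h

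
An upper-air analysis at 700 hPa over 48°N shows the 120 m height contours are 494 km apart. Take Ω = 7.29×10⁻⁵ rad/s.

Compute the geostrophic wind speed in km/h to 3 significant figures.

Coriolis parameter at 48°N:
f = 2Ω sin φ = 2 × 7.29×10⁻⁵ × sin 48° = 1.08×10⁻⁴ s⁻¹
Height gradient: |∂Z/∂n| = 120 m / 494000 m = 2.43×10⁻⁴
On a pressure surface, geostrophic balance gives V_g = (g/f)|∂Z/∂n|:
V_g = 9.81 × 2.43×10⁻⁴ / 1.08×10⁻⁴ = 22.0 m/s
Converting: 22.0 m/s × 3.6 = 79.2 km/h

79.2 km/h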